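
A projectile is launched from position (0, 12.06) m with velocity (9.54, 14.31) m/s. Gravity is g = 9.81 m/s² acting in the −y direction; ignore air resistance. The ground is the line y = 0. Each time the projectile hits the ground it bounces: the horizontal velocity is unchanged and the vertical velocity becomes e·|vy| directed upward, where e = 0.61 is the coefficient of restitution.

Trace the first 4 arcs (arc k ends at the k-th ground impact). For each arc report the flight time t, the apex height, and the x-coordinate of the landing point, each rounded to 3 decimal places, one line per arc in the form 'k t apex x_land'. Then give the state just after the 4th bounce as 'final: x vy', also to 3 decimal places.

Arc 1: start y=12.060, vy=14.310 → t=3.600, apex=22.497, x_land=34.347, impact vy=-21.009
  bounce: vy ← 0.61·21.009 = 12.816
Arc 2: start y=0.000, vy=12.816 → t=2.613, apex=8.371, x_land=59.273, impact vy=-12.816
  bounce: vy ← 0.61·12.816 = 7.818
Arc 3: start y=0.000, vy=7.818 → t=1.594, apex=3.115, x_land=74.478, impact vy=-7.818
  bounce: vy ← 0.61·7.818 = 4.769
Arc 4: start y=0.000, vy=4.769 → t=0.972, apex=1.159, x_land=83.753, impact vy=-4.769
  bounce: vy ← 0.61·4.769 = 2.909

1 3.600 22.497 34.347
2 2.613 8.371 59.273
3 1.594 3.115 74.478
4 0.972 1.159 83.753
final: 83.753 2.909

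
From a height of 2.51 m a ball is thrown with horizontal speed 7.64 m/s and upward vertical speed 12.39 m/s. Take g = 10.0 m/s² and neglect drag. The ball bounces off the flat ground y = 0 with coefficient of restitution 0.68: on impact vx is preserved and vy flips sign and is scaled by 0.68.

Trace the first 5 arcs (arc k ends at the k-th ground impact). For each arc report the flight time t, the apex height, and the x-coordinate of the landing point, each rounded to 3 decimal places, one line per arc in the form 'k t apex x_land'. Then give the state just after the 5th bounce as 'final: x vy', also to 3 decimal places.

1 2.666 10.186 20.370
2 1.941 4.710 35.200
3 1.320 2.178 45.285
4 0.898 1.007 52.142
5 0.610 0.466 56.805
final: 56.805 2.075

Arc 1: start y=2.510, vy=12.390 → t=2.666, apex=10.186, x_land=20.370, impact vy=-14.273
  bounce: vy ← 0.68·14.273 = 9.705
Arc 2: start y=0.000, vy=9.705 → t=1.941, apex=4.710, x_land=35.200, impact vy=-9.705
  bounce: vy ← 0.68·9.705 = 6.600
Arc 3: start y=0.000, vy=6.600 → t=1.320, apex=2.178, x_land=45.285, impact vy=-6.600
  bounce: vy ← 0.68·6.600 = 4.488
Arc 4: start y=0.000, vy=4.488 → t=0.898, apex=1.007, x_land=52.142, impact vy=-4.488
  bounce: vy ← 0.68·4.488 = 3.052
Arc 5: start y=0.000, vy=3.052 → t=0.610, apex=0.466, x_land=56.805, impact vy=-3.052
  bounce: vy ← 0.68·3.052 = 2.075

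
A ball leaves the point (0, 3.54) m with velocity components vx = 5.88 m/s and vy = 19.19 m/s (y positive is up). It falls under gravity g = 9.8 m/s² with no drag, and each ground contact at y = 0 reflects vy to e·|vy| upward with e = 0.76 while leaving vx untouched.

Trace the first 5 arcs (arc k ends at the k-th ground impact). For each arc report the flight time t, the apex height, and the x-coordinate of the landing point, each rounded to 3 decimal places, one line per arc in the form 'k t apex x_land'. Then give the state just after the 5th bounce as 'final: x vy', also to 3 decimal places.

Arc 1: start y=3.540, vy=19.190 → t=4.093, apex=22.329, x_land=24.066, impact vy=-20.920
  bounce: vy ← 0.76·20.920 = 15.899
Arc 2: start y=0.000, vy=15.899 → t=3.245, apex=12.897, x_land=43.145, impact vy=-15.899
  bounce: vy ← 0.76·15.899 = 12.083
Arc 3: start y=0.000, vy=12.083 → t=2.466, apex=7.449, x_land=57.645, impact vy=-12.083
  bounce: vy ← 0.76·12.083 = 9.183
Arc 4: start y=0.000, vy=9.183 → t=1.874, apex=4.303, x_land=68.665, impact vy=-9.183
  bounce: vy ← 0.76·9.183 = 6.979
Arc 5: start y=0.000, vy=6.979 → t=1.424, apex=2.485, x_land=77.040, impact vy=-6.979
  bounce: vy ← 0.76·6.979 = 5.304

1 4.093 22.329 24.066
2 3.245 12.897 43.145
3 2.466 7.449 57.645
4 1.874 4.303 68.665
5 1.424 2.485 77.040
final: 77.040 5.304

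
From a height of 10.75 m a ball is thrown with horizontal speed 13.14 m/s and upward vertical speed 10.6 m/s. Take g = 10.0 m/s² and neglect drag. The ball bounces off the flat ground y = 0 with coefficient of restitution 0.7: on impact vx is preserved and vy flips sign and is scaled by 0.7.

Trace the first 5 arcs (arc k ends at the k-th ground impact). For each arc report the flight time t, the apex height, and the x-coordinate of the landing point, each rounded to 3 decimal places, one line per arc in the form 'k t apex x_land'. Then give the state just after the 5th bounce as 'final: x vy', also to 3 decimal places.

Arc 1: start y=10.750, vy=10.600 → t=2.869, apex=16.368, x_land=37.703, impact vy=-18.093
  bounce: vy ← 0.7·18.093 = 12.665
Arc 2: start y=0.000, vy=12.665 → t=2.533, apex=8.020, x_land=70.987, impact vy=-12.665
  bounce: vy ← 0.7·12.665 = 8.866
Arc 3: start y=0.000, vy=8.866 → t=1.773, apex=3.930, x_land=94.286, impact vy=-8.866
  bounce: vy ← 0.7·8.866 = 6.206
Arc 4: start y=0.000, vy=6.206 → t=1.241, apex=1.926, x_land=110.595, impact vy=-6.206
  bounce: vy ← 0.7·6.206 = 4.344
Arc 5: start y=0.000, vy=4.344 → t=0.869, apex=0.944, x_land=122.011, impact vy=-4.344
  bounce: vy ← 0.7·4.344 = 3.041

1 2.869 16.368 37.703
2 2.533 8.020 70.987
3 1.773 3.930 94.286
4 1.241 1.926 110.595
5 0.869 0.944 122.011
final: 122.011 3.041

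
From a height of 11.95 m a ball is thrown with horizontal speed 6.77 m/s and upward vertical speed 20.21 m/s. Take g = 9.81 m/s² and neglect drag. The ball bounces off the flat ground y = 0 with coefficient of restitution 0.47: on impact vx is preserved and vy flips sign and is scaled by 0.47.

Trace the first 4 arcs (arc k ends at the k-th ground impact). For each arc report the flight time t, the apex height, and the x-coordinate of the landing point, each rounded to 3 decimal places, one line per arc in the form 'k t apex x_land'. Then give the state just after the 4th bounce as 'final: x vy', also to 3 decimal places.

1 4.645 32.768 31.445
2 2.430 7.238 47.894
3 1.142 1.599 55.624
4 0.537 0.353 59.258
final: 59.258 1.237

Arc 1: start y=11.950, vy=20.210 → t=4.645, apex=32.768, x_land=31.445, impact vy=-25.356
  bounce: vy ← 0.47·25.356 = 11.917
Arc 2: start y=0.000, vy=11.917 → t=2.430, apex=7.238, x_land=47.894, impact vy=-11.917
  bounce: vy ← 0.47·11.917 = 5.601
Arc 3: start y=0.000, vy=5.601 → t=1.142, apex=1.599, x_land=55.624, impact vy=-5.601
  bounce: vy ← 0.47·5.601 = 2.632
Arc 4: start y=0.000, vy=2.632 → t=0.537, apex=0.353, x_land=59.258, impact vy=-2.632
  bounce: vy ← 0.47·2.632 = 1.237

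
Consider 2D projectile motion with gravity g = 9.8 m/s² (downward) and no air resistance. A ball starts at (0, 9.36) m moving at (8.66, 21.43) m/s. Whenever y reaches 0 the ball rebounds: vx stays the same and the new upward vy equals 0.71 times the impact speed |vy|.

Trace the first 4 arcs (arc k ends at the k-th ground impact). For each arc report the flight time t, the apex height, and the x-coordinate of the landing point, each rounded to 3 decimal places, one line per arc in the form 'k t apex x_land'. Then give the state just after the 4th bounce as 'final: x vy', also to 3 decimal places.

1 4.774 32.791 41.340
2 3.673 16.530 73.151
3 2.608 8.333 95.737
4 1.852 4.201 111.774
final: 111.774 6.442

Arc 1: start y=9.360, vy=21.430 → t=4.774, apex=32.791, x_land=41.340, impact vy=-25.352
  bounce: vy ← 0.71·25.352 = 18.000
Arc 2: start y=0.000, vy=18.000 → t=3.673, apex=16.530, x_land=73.151, impact vy=-18.000
  bounce: vy ← 0.71·18.000 = 12.780
Arc 3: start y=0.000, vy=12.780 → t=2.608, apex=8.333, x_land=95.737, impact vy=-12.780
  bounce: vy ← 0.71·12.780 = 9.074
Arc 4: start y=0.000, vy=9.074 → t=1.852, apex=4.201, x_land=111.774, impact vy=-9.074
  bounce: vy ← 0.71·9.074 = 6.442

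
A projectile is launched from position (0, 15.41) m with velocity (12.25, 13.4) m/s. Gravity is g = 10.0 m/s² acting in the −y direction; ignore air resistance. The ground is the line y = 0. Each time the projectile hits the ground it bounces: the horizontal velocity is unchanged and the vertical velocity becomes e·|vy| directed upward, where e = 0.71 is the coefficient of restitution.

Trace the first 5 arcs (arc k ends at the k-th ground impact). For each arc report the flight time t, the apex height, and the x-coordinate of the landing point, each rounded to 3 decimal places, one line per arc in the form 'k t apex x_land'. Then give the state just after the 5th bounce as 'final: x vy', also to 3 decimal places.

1 3.549 24.388 43.469
2 3.136 12.294 81.887
3 2.227 6.197 109.163
4 1.581 3.124 128.529
5 1.122 1.575 142.279
final: 142.279 3.985

Arc 1: start y=15.410, vy=13.400 → t=3.549, apex=24.388, x_land=43.469, impact vy=-22.085
  bounce: vy ← 0.71·22.085 = 15.681
Arc 2: start y=0.000, vy=15.681 → t=3.136, apex=12.294, x_land=81.887, impact vy=-15.681
  bounce: vy ← 0.71·15.681 = 11.133
Arc 3: start y=0.000, vy=11.133 → t=2.227, apex=6.197, x_land=109.163, impact vy=-11.133
  bounce: vy ← 0.71·11.133 = 7.905
Arc 4: start y=0.000, vy=7.905 → t=1.581, apex=3.124, x_land=128.529, impact vy=-7.905
  bounce: vy ← 0.71·7.905 = 5.612
Arc 5: start y=0.000, vy=5.612 → t=1.122, apex=1.575, x_land=142.279, impact vy=-5.612
  bounce: vy ← 0.71·5.612 = 3.985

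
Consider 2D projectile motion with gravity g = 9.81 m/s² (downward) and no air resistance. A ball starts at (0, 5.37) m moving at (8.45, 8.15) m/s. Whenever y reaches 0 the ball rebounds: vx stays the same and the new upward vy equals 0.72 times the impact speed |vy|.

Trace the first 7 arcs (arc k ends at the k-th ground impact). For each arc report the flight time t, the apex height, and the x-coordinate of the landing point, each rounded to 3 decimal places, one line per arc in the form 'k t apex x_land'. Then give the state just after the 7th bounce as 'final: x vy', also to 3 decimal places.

Arc 1: start y=5.370, vy=8.150 → t=2.167, apex=8.755, x_land=18.310, impact vy=-13.107
  bounce: vy ← 0.72·13.107 = 9.437
Arc 2: start y=0.000, vy=9.437 → t=1.924, apex=4.539, x_land=34.567, impact vy=-9.437
  bounce: vy ← 0.72·9.437 = 6.794
Arc 3: start y=0.000, vy=6.794 → t=1.385, apex=2.353, x_land=46.272, impact vy=-6.794
  bounce: vy ← 0.72·6.794 = 4.892
Arc 4: start y=0.000, vy=4.892 → t=0.997, apex=1.220, x_land=54.699, impact vy=-4.892
  bounce: vy ← 0.72·4.892 = 3.522
Arc 5: start y=0.000, vy=3.522 → t=0.718, apex=0.632, x_land=60.767, impact vy=-3.522
  bounce: vy ← 0.72·3.522 = 2.536
Arc 6: start y=0.000, vy=2.536 → t=0.517, apex=0.328, x_land=65.136, impact vy=-2.536
  bounce: vy ← 0.72·2.536 = 1.826
Arc 7: start y=0.000, vy=1.826 → t=0.372, apex=0.170, x_land=68.282, impact vy=-1.826
  bounce: vy ← 0.72·1.826 = 1.315

1 2.167 8.755 18.310
2 1.924 4.539 34.567
3 1.385 2.353 46.272
4 0.997 1.220 54.699
5 0.718 0.632 60.767
6 0.517 0.328 65.136
7 0.372 0.170 68.282
final: 68.282 1.315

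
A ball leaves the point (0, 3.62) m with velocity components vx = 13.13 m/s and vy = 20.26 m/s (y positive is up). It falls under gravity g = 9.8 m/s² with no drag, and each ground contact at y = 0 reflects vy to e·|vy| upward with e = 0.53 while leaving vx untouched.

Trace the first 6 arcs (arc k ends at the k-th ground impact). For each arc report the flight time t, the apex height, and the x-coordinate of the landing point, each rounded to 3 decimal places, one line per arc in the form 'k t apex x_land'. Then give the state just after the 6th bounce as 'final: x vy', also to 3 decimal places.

1 4.306 24.562 56.541
2 2.373 6.900 87.702
3 1.258 1.938 104.217
4 0.667 0.544 112.970
5 0.353 0.153 117.609
6 0.187 0.043 120.068
final: 120.068 0.486

Arc 1: start y=3.620, vy=20.260 → t=4.306, apex=24.562, x_land=56.541, impact vy=-21.941
  bounce: vy ← 0.53·21.941 = 11.629
Arc 2: start y=0.000, vy=11.629 → t=2.373, apex=6.900, x_land=87.702, impact vy=-11.629
  bounce: vy ← 0.53·11.629 = 6.163
Arc 3: start y=0.000, vy=6.163 → t=1.258, apex=1.938, x_land=104.217, impact vy=-6.163
  bounce: vy ← 0.53·6.163 = 3.267
Arc 4: start y=0.000, vy=3.267 → t=0.667, apex=0.544, x_land=112.970, impact vy=-3.267
  bounce: vy ← 0.53·3.267 = 1.731
Arc 5: start y=0.000, vy=1.731 → t=0.353, apex=0.153, x_land=117.609, impact vy=-1.731
  bounce: vy ← 0.53·1.731 = 0.918
Arc 6: start y=0.000, vy=0.918 → t=0.187, apex=0.043, x_land=120.068, impact vy=-0.918
  bounce: vy ← 0.53·0.918 = 0.486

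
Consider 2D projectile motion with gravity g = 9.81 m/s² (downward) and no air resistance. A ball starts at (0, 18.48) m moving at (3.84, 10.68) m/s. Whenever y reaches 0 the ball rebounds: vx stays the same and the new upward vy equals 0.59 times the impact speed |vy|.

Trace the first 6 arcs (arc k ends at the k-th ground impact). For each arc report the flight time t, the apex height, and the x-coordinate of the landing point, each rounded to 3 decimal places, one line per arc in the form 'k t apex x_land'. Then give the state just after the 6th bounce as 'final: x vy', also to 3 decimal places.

1 3.314 24.294 12.726
2 2.626 8.457 22.811
3 1.549 2.944 28.760
4 0.914 1.025 32.271
5 0.539 0.357 34.342
6 0.318 0.124 35.564
final: 35.564 0.921

Arc 1: start y=18.480, vy=10.680 → t=3.314, apex=24.294, x_land=12.726, impact vy=-21.832
  bounce: vy ← 0.59·21.832 = 12.881
Arc 2: start y=0.000, vy=12.881 → t=2.626, apex=8.457, x_land=22.811, impact vy=-12.881
  bounce: vy ← 0.59·12.881 = 7.600
Arc 3: start y=0.000, vy=7.600 → t=1.549, apex=2.944, x_land=28.760, impact vy=-7.600
  bounce: vy ← 0.59·7.600 = 4.484
Arc 4: start y=0.000, vy=4.484 → t=0.914, apex=1.025, x_land=32.271, impact vy=-4.484
  bounce: vy ← 0.59·4.484 = 2.645
Arc 5: start y=0.000, vy=2.645 → t=0.539, apex=0.357, x_land=34.342, impact vy=-2.645
  bounce: vy ← 0.59·2.645 = 1.561
Arc 6: start y=0.000, vy=1.561 → t=0.318, apex=0.124, x_land=35.564, impact vy=-1.561
  bounce: vy ← 0.59·1.561 = 0.921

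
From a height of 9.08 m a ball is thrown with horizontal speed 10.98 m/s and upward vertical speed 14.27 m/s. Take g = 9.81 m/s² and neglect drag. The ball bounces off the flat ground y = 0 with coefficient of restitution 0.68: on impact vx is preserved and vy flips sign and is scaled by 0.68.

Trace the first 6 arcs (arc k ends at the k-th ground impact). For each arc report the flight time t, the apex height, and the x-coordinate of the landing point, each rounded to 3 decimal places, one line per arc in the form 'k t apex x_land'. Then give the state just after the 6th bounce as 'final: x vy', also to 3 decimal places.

Arc 1: start y=9.080, vy=14.270 → t=3.446, apex=19.459, x_land=37.842, impact vy=-19.539
  bounce: vy ← 0.68·19.539 = 13.287
Arc 2: start y=0.000, vy=13.287 → t=2.709, apex=8.998, x_land=67.584, impact vy=-13.287
  bounce: vy ← 0.68·13.287 = 9.035
Arc 3: start y=0.000, vy=9.035 → t=1.842, apex=4.161, x_land=87.809, impact vy=-9.035
  bounce: vy ← 0.68·9.035 = 6.144
Arc 4: start y=0.000, vy=6.144 → t=1.253, apex=1.924, x_land=101.562, impact vy=-6.144
  bounce: vy ← 0.68·6.144 = 4.178
Arc 5: start y=0.000, vy=4.178 → t=0.852, apex=0.890, x_land=110.914, impact vy=-4.178
  bounce: vy ← 0.68·4.178 = 2.841
Arc 6: start y=0.000, vy=2.841 → t=0.579, apex=0.411, x_land=117.274, impact vy=-2.841
  bounce: vy ← 0.68·2.841 = 1.932

1 3.446 19.459 37.842
2 2.709 8.998 67.584
3 1.842 4.161 87.809
4 1.253 1.924 101.562
5 0.852 0.890 110.914
6 0.579 0.411 117.274
final: 117.274 1.932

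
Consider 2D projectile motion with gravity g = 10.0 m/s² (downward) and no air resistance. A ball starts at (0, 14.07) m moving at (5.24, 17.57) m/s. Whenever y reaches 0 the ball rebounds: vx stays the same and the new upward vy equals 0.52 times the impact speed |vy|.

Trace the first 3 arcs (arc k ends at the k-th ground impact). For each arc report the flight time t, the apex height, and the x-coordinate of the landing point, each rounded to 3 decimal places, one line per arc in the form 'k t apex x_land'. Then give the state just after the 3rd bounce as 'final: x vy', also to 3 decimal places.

1 4.186 29.505 21.936
2 2.526 7.978 35.174
3 1.314 2.157 42.058
final: 42.058 3.416

Arc 1: start y=14.070, vy=17.570 → t=4.186, apex=29.505, x_land=21.936, impact vy=-24.292
  bounce: vy ← 0.52·24.292 = 12.632
Arc 2: start y=0.000, vy=12.632 → t=2.526, apex=7.978, x_land=35.174, impact vy=-12.632
  bounce: vy ← 0.52·12.632 = 6.569
Arc 3: start y=0.000, vy=6.569 → t=1.314, apex=2.157, x_land=42.058, impact vy=-6.569
  bounce: vy ← 0.52·6.569 = 3.416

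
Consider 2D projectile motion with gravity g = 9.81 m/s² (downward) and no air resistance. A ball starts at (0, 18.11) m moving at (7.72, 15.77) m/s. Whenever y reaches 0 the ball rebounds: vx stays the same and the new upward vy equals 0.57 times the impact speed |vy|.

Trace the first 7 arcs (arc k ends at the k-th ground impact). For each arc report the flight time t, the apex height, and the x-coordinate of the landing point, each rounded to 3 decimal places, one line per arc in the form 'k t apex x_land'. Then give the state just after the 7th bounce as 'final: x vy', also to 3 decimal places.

Arc 1: start y=18.110, vy=15.770 → t=4.113, apex=30.785, x_land=31.751, impact vy=-24.577
  bounce: vy ← 0.57·24.577 = 14.009
Arc 2: start y=0.000, vy=14.009 → t=2.856, apex=10.002, x_land=53.799, impact vy=-14.009
  bounce: vy ← 0.57·14.009 = 7.985
Arc 3: start y=0.000, vy=7.985 → t=1.628, apex=3.250, x_land=66.367, impact vy=-7.985
  bounce: vy ← 0.57·7.985 = 4.551
Arc 4: start y=0.000, vy=4.551 → t=0.928, apex=1.056, x_land=73.530, impact vy=-4.551
  bounce: vy ← 0.57·4.551 = 2.594
Arc 5: start y=0.000, vy=2.594 → t=0.529, apex=0.343, x_land=77.613, impact vy=-2.594
  bounce: vy ← 0.57·2.594 = 1.479
Arc 6: start y=0.000, vy=1.479 → t=0.301, apex=0.111, x_land=79.941, impact vy=-1.479
  bounce: vy ← 0.57·1.479 = 0.843
Arc 7: start y=0.000, vy=0.843 → t=0.172, apex=0.036, x_land=81.267, impact vy=-0.843
  bounce: vy ← 0.57·0.843 = 0.480

1 4.113 30.785 31.751
2 2.856 10.002 53.799
3 1.628 3.250 66.367
4 0.928 1.056 73.530
5 0.529 0.343 77.613
6 0.301 0.111 79.941
7 0.172 0.036 81.267
final: 81.267 0.480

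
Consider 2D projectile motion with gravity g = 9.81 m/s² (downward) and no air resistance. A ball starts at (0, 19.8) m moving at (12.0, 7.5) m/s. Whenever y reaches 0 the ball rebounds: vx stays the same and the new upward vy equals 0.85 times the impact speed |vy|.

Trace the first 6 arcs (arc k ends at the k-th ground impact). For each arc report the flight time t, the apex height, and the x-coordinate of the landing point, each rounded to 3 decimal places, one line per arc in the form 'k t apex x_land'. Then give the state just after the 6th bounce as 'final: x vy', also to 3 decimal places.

Arc 1: start y=19.800, vy=7.500 → t=2.914, apex=22.667, x_land=34.971, impact vy=-21.089
  bounce: vy ← 0.85·21.089 = 17.925
Arc 2: start y=0.000, vy=17.925 → t=3.654, apex=16.377, x_land=78.824, impact vy=-17.925
  bounce: vy ← 0.85·17.925 = 15.236
Arc 3: start y=0.000, vy=15.236 → t=3.106, apex=11.832, x_land=116.100, impact vy=-15.236
  bounce: vy ← 0.85·15.236 = 12.951
Arc 4: start y=0.000, vy=12.951 → t=2.640, apex=8.549, x_land=147.785, impact vy=-12.951
  bounce: vy ← 0.85·12.951 = 11.008
Arc 5: start y=0.000, vy=11.008 → t=2.244, apex=6.177, x_land=174.716, impact vy=-11.008
  bounce: vy ← 0.85·11.008 = 9.357
Arc 6: start y=0.000, vy=9.357 → t=1.908, apex=4.463, x_land=197.608, impact vy=-9.357
  bounce: vy ← 0.85·9.357 = 7.954

1 2.914 22.667 34.971
2 3.654 16.377 78.824
3 3.106 11.832 116.100
4 2.640 8.549 147.785
5 2.244 6.177 174.716
6 1.908 4.463 197.608
final: 197.608 7.954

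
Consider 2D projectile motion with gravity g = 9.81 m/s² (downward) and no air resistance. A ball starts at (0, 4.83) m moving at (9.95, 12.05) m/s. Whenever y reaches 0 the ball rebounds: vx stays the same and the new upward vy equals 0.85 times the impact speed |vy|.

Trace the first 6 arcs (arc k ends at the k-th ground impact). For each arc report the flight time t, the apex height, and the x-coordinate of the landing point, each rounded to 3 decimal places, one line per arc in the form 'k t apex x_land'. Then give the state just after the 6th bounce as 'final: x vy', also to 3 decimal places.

Arc 1: start y=4.830, vy=12.050 → t=2.807, apex=12.231, x_land=27.934, impact vy=-15.491
  bounce: vy ← 0.85·15.491 = 13.167
Arc 2: start y=0.000, vy=13.167 → t=2.684, apex=8.837, x_land=54.644, impact vy=-13.167
  bounce: vy ← 0.85·13.167 = 11.192
Arc 3: start y=0.000, vy=11.192 → t=2.282, apex=6.385, x_land=77.348, impact vy=-11.192
  bounce: vy ← 0.85·11.192 = 9.513
Arc 4: start y=0.000, vy=9.513 → t=1.940, apex=4.613, x_land=96.646, impact vy=-9.513
  bounce: vy ← 0.85·9.513 = 8.086
Arc 5: start y=0.000, vy=8.086 → t=1.649, apex=3.333, x_land=113.050, impact vy=-8.086
  bounce: vy ← 0.85·8.086 = 6.873
Arc 6: start y=0.000, vy=6.873 → t=1.401, apex=2.408, x_land=126.993, impact vy=-6.873
  bounce: vy ← 0.85·6.873 = 5.842

1 2.807 12.231 27.934
2 2.684 8.837 54.644
3 2.282 6.385 77.348
4 1.940 4.613 96.646
5 1.649 3.333 113.050
6 1.401 2.408 126.993
final: 126.993 5.842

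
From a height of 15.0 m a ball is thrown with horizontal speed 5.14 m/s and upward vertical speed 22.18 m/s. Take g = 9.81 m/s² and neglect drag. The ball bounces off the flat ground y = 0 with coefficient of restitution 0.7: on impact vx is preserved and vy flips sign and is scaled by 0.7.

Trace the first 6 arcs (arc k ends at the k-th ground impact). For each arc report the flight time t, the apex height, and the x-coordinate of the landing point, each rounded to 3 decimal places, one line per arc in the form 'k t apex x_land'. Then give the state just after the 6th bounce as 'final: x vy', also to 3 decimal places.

1 5.119 40.074 26.313
2 4.002 19.636 46.882
3 2.801 9.622 61.280
4 1.961 4.715 71.358
5 1.373 2.310 78.413
6 0.961 1.132 83.352
final: 83.352 3.299

Arc 1: start y=15.000, vy=22.180 → t=5.119, apex=40.074, x_land=26.313, impact vy=-28.040
  bounce: vy ← 0.7·28.040 = 19.628
Arc 2: start y=0.000, vy=19.628 → t=4.002, apex=19.636, x_land=46.882, impact vy=-19.628
  bounce: vy ← 0.7·19.628 = 13.740
Arc 3: start y=0.000, vy=13.740 → t=2.801, apex=9.622, x_land=61.280, impact vy=-13.740
  bounce: vy ← 0.7·13.740 = 9.618
Arc 4: start y=0.000, vy=9.618 → t=1.961, apex=4.715, x_land=71.358, impact vy=-9.618
  bounce: vy ← 0.7·9.618 = 6.732
Arc 5: start y=0.000, vy=6.732 → t=1.373, apex=2.310, x_land=78.413, impact vy=-6.732
  bounce: vy ← 0.7·6.732 = 4.713
Arc 6: start y=0.000, vy=4.713 → t=0.961, apex=1.132, x_land=83.352, impact vy=-4.713
  bounce: vy ← 0.7·4.713 = 3.299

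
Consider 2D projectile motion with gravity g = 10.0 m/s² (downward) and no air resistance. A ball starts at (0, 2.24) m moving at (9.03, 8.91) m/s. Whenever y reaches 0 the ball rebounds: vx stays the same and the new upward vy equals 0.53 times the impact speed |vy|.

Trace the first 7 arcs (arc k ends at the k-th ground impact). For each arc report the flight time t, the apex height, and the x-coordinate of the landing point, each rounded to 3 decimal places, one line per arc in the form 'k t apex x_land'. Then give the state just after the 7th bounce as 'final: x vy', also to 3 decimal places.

1 2.005 6.209 18.109
2 1.181 1.744 28.776
3 0.626 0.490 34.429
4 0.332 0.138 37.425
5 0.176 0.039 39.013
6 0.093 0.011 39.855
7 0.049 0.003 40.301
final: 40.301 0.131

Arc 1: start y=2.240, vy=8.910 → t=2.005, apex=6.209, x_land=18.109, impact vy=-11.144
  bounce: vy ← 0.53·11.144 = 5.906
Arc 2: start y=0.000, vy=5.906 → t=1.181, apex=1.744, x_land=28.776, impact vy=-5.906
  bounce: vy ← 0.53·5.906 = 3.130
Arc 3: start y=0.000, vy=3.130 → t=0.626, apex=0.490, x_land=34.429, impact vy=-3.130
  bounce: vy ← 0.53·3.130 = 1.659
Arc 4: start y=0.000, vy=1.659 → t=0.332, apex=0.138, x_land=37.425, impact vy=-1.659
  bounce: vy ← 0.53·1.659 = 0.879
Arc 5: start y=0.000, vy=0.879 → t=0.176, apex=0.039, x_land=39.013, impact vy=-0.879
  bounce: vy ← 0.53·0.879 = 0.466
Arc 6: start y=0.000, vy=0.466 → t=0.093, apex=0.011, x_land=39.855, impact vy=-0.466
  bounce: vy ← 0.53·0.466 = 0.247
Arc 7: start y=0.000, vy=0.247 → t=0.049, apex=0.003, x_land=40.301, impact vy=-0.247
  bounce: vy ← 0.53·0.247 = 0.131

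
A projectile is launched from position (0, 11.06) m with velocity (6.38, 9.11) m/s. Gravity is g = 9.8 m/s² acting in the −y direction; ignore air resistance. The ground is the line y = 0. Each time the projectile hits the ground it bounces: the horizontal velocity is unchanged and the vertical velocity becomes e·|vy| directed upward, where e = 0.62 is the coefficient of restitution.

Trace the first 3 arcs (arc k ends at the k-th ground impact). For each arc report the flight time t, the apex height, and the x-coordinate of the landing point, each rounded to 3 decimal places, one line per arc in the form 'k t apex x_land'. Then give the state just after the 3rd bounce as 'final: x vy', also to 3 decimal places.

Arc 1: start y=11.060, vy=9.110 → t=2.696, apex=15.294, x_land=17.202, impact vy=-17.314
  bounce: vy ← 0.62·17.314 = 10.735
Arc 2: start y=0.000, vy=10.735 → t=2.191, apex=5.879, x_land=31.179, impact vy=-10.735
  bounce: vy ← 0.62·10.735 = 6.655
Arc 3: start y=0.000, vy=6.655 → t=1.358, apex=2.260, x_land=39.845, impact vy=-6.655
  bounce: vy ← 0.62·6.655 = 4.126

1 2.696 15.294 17.202
2 2.191 5.879 31.179
3 1.358 2.260 39.845
final: 39.845 4.126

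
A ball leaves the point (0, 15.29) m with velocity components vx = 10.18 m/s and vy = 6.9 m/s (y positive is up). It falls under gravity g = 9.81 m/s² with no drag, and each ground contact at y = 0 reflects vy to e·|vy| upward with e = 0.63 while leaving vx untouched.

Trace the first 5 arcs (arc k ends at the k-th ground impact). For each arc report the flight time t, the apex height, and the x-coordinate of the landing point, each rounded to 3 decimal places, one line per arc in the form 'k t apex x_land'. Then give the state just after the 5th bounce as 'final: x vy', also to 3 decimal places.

1 2.604 17.717 26.507
2 2.395 7.032 50.885
3 1.509 2.791 66.243
4 0.950 1.108 75.918
5 0.599 0.440 82.014
final: 82.014 1.850

Arc 1: start y=15.290, vy=6.900 → t=2.604, apex=17.717, x_land=26.507, impact vy=-18.644
  bounce: vy ← 0.63·18.644 = 11.746
Arc 2: start y=0.000, vy=11.746 → t=2.395, apex=7.032, x_land=50.885, impact vy=-11.746
  bounce: vy ← 0.63·11.746 = 7.400
Arc 3: start y=0.000, vy=7.400 → t=1.509, apex=2.791, x_land=66.243, impact vy=-7.400
  bounce: vy ← 0.63·7.400 = 4.662
Arc 4: start y=0.000, vy=4.662 → t=0.950, apex=1.108, x_land=75.918, impact vy=-4.662
  bounce: vy ← 0.63·4.662 = 2.937
Arc 5: start y=0.000, vy=2.937 → t=0.599, apex=0.440, x_land=82.014, impact vy=-2.937
  bounce: vy ← 0.63·2.937 = 1.850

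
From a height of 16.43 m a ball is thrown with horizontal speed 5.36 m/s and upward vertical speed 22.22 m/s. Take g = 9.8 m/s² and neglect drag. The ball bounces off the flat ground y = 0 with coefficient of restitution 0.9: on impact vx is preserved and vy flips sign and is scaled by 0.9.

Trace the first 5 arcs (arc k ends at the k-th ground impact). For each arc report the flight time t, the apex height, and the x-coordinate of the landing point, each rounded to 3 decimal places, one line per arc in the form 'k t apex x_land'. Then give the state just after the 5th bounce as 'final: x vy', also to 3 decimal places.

1 5.182 41.620 27.774
2 5.246 33.712 55.893
3 4.721 27.307 81.199
4 4.249 22.119 103.975
5 3.824 17.916 124.474
final: 124.474 16.865

Arc 1: start y=16.430, vy=22.220 → t=5.182, apex=41.620, x_land=27.774, impact vy=-28.561
  bounce: vy ← 0.9·28.561 = 25.705
Arc 2: start y=0.000, vy=25.705 → t=5.246, apex=33.712, x_land=55.893, impact vy=-25.705
  bounce: vy ← 0.9·25.705 = 23.135
Arc 3: start y=0.000, vy=23.135 → t=4.721, apex=27.307, x_land=81.199, impact vy=-23.135
  bounce: vy ← 0.9·23.135 = 20.821
Arc 4: start y=0.000, vy=20.821 → t=4.249, apex=22.119, x_land=103.975, impact vy=-20.821
  bounce: vy ← 0.9·20.821 = 18.739
Arc 5: start y=0.000, vy=18.739 → t=3.824, apex=17.916, x_land=124.474, impact vy=-18.739
  bounce: vy ← 0.9·18.739 = 16.865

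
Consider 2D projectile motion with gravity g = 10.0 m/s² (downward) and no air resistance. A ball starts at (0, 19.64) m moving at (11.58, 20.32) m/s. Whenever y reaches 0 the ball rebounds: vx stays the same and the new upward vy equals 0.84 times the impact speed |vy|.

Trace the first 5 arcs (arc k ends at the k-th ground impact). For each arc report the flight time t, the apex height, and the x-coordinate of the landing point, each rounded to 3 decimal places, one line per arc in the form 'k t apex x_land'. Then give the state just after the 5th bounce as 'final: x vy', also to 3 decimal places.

Arc 1: start y=19.640, vy=20.320 → t=4.870, apex=40.285, x_land=56.400, impact vy=-28.385
  bounce: vy ← 0.84·28.385 = 23.843
Arc 2: start y=0.000, vy=23.843 → t=4.769, apex=28.425, x_land=111.621, impact vy=-23.843
  bounce: vy ← 0.84·23.843 = 20.028
Arc 3: start y=0.000, vy=20.028 → t=4.006, apex=20.057, x_land=158.007, impact vy=-20.028
  bounce: vy ← 0.84·20.028 = 16.824
Arc 4: start y=0.000, vy=16.824 → t=3.365, apex=14.152, x_land=196.971, impact vy=-16.824
  bounce: vy ← 0.84·16.824 = 14.132
Arc 5: start y=0.000, vy=14.132 → t=2.826, apex=9.986, x_land=229.701, impact vy=-14.132
  bounce: vy ← 0.84·14.132 = 11.871

1 4.870 40.285 56.400
2 4.769 28.425 111.621
3 4.006 20.057 158.007
4 3.365 14.152 196.971
5 2.826 9.986 229.701
final: 229.701 11.871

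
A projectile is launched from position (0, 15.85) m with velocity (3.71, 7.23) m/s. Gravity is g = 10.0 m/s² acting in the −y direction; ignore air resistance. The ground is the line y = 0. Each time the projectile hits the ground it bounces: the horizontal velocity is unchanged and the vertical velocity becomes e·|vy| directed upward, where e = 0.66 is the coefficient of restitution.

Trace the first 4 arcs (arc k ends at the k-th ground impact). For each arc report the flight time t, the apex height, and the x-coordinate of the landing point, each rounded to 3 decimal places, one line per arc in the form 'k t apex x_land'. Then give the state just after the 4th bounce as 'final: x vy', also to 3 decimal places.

1 2.645 18.464 9.812
2 2.537 8.043 19.222
3 1.674 3.503 25.433
4 1.105 1.526 29.533
final: 29.533 3.646

Arc 1: start y=15.850, vy=7.230 → t=2.645, apex=18.464, x_land=9.812, impact vy=-19.216
  bounce: vy ← 0.66·19.216 = 12.683
Arc 2: start y=0.000, vy=12.683 → t=2.537, apex=8.043, x_land=19.222, impact vy=-12.683
  bounce: vy ← 0.66·12.683 = 8.371
Arc 3: start y=0.000, vy=8.371 → t=1.674, apex=3.503, x_land=25.433, impact vy=-8.371
  bounce: vy ← 0.66·8.371 = 5.525
Arc 4: start y=0.000, vy=5.525 → t=1.105, apex=1.526, x_land=29.533, impact vy=-5.525
  bounce: vy ← 0.66·5.525 = 3.646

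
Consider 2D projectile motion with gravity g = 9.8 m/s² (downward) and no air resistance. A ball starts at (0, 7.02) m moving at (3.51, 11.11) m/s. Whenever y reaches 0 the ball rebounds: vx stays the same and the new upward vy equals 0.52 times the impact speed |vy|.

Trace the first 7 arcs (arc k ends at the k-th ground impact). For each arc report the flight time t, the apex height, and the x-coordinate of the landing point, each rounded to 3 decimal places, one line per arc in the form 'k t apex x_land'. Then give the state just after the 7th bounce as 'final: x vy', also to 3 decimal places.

Arc 1: start y=7.020, vy=11.110 → t=2.782, apex=13.318, x_land=9.766, impact vy=-16.156
  bounce: vy ← 0.52·16.156 = 8.401
Arc 2: start y=0.000, vy=8.401 → t=1.715, apex=3.601, x_land=15.784, impact vy=-8.401
  bounce: vy ← 0.52·8.401 = 4.369
Arc 3: start y=0.000, vy=4.369 → t=0.892, apex=0.974, x_land=18.913, impact vy=-4.369
  bounce: vy ← 0.52·4.369 = 2.272
Arc 4: start y=0.000, vy=2.272 → t=0.464, apex=0.263, x_land=20.540, impact vy=-2.272
  bounce: vy ← 0.52·2.272 = 1.181
Arc 5: start y=0.000, vy=1.181 → t=0.241, apex=0.071, x_land=21.387, impact vy=-1.181
  bounce: vy ← 0.52·1.181 = 0.614
Arc 6: start y=0.000, vy=0.614 → t=0.125, apex=0.019, x_land=21.827, impact vy=-0.614
  bounce: vy ← 0.52·0.614 = 0.319
Arc 7: start y=0.000, vy=0.319 → t=0.065, apex=0.005, x_land=22.055, impact vy=-0.319
  bounce: vy ← 0.52·0.319 = 0.166

1 2.782 13.318 9.766
2 1.715 3.601 15.784
3 0.892 0.974 18.913
4 0.464 0.263 20.540
5 0.241 0.071 21.387
6 0.125 0.019 21.827
7 0.065 0.005 22.055
final: 22.055 0.166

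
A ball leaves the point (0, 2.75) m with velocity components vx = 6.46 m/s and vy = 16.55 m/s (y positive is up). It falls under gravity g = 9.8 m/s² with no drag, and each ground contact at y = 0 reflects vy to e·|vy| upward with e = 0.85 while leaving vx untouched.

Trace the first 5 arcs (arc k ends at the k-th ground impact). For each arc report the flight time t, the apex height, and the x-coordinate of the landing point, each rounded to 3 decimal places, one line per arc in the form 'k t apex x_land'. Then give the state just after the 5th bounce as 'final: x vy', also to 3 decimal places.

1 3.536 16.725 22.844
2 3.141 12.084 43.133
3 2.670 8.730 60.379
4 2.269 6.308 75.038
5 1.929 4.557 87.498
final: 87.498 8.033

Arc 1: start y=2.750, vy=16.550 → t=3.536, apex=16.725, x_land=22.844, impact vy=-18.105
  bounce: vy ← 0.85·18.105 = 15.390
Arc 2: start y=0.000, vy=15.390 → t=3.141, apex=12.084, x_land=43.133, impact vy=-15.390
  bounce: vy ← 0.85·15.390 = 13.081
Arc 3: start y=0.000, vy=13.081 → t=2.670, apex=8.730, x_land=60.379, impact vy=-13.081
  bounce: vy ← 0.85·13.081 = 11.119
Arc 4: start y=0.000, vy=11.119 → t=2.269, apex=6.308, x_land=75.038, impact vy=-11.119
  bounce: vy ← 0.85·11.119 = 9.451
Arc 5: start y=0.000, vy=9.451 → t=1.929, apex=4.557, x_land=87.498, impact vy=-9.451
  bounce: vy ← 0.85·9.451 = 8.033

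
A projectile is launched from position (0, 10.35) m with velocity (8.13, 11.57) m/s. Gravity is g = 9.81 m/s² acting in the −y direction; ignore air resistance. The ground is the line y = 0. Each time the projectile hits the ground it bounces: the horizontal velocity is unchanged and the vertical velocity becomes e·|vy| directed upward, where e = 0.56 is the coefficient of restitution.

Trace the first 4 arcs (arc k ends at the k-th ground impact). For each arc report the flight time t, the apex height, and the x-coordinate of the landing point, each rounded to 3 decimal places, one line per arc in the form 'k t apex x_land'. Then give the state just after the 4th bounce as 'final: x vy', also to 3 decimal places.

1 3.051 17.173 24.801
2 2.096 5.385 41.839
3 1.174 1.689 51.380
4 0.657 0.530 56.723
final: 56.723 1.805

Arc 1: start y=10.350, vy=11.570 → t=3.051, apex=17.173, x_land=24.801, impact vy=-18.356
  bounce: vy ← 0.56·18.356 = 10.279
Arc 2: start y=0.000, vy=10.279 → t=2.096, apex=5.385, x_land=41.839, impact vy=-10.279
  bounce: vy ← 0.56·10.279 = 5.756
Arc 3: start y=0.000, vy=5.756 → t=1.174, apex=1.689, x_land=51.380, impact vy=-5.756
  bounce: vy ← 0.56·5.756 = 3.224
Arc 4: start y=0.000, vy=3.224 → t=0.657, apex=0.530, x_land=56.723, impact vy=-3.224
  bounce: vy ← 0.56·3.224 = 1.805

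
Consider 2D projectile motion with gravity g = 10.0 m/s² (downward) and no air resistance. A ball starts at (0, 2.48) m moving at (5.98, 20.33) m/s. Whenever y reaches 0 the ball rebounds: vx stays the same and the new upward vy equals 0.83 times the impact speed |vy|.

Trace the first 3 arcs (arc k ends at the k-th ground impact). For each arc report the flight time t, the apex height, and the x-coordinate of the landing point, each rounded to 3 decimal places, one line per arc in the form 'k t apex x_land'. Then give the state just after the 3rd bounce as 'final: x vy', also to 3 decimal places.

1 4.185 23.145 25.024
2 3.572 15.945 46.381
3 2.964 10.984 64.108
final: 64.108 12.302

Arc 1: start y=2.480, vy=20.330 → t=4.185, apex=23.145, x_land=25.024, impact vy=-21.515
  bounce: vy ← 0.83·21.515 = 17.858
Arc 2: start y=0.000, vy=17.858 → t=3.572, apex=15.945, x_land=46.381, impact vy=-17.858
  bounce: vy ← 0.83·17.858 = 14.822
Arc 3: start y=0.000, vy=14.822 → t=2.964, apex=10.984, x_land=64.108, impact vy=-14.822
  bounce: vy ← 0.83·14.822 = 12.302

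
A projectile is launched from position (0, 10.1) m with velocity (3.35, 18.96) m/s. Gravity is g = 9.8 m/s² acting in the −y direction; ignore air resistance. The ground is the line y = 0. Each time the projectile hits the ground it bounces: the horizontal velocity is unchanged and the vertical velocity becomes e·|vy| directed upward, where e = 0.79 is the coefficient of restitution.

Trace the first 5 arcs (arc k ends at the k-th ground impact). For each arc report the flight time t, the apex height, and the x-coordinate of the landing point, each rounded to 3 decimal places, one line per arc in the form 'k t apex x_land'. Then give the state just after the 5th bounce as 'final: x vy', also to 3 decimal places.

Arc 1: start y=10.100, vy=18.960 → t=4.344, apex=28.441, x_land=14.552, impact vy=-23.610
  bounce: vy ← 0.79·23.610 = 18.652
Arc 2: start y=0.000, vy=18.652 → t=3.807, apex=17.750, x_land=27.304, impact vy=-18.652
  bounce: vy ← 0.79·18.652 = 14.735
Arc 3: start y=0.000, vy=14.735 → t=3.007, apex=11.078, x_land=37.378, impact vy=-14.735
  bounce: vy ← 0.79·14.735 = 11.641
Arc 4: start y=0.000, vy=11.641 → t=2.376, apex=6.914, x_land=45.336, impact vy=-11.641
  bounce: vy ← 0.79·11.641 = 9.196
Arc 5: start y=0.000, vy=9.196 → t=1.877, apex=4.315, x_land=51.624, impact vy=-9.196
  bounce: vy ← 0.79·9.196 = 7.265

1 4.344 28.441 14.552
2 3.807 17.750 27.304
3 3.007 11.078 37.378
4 2.376 6.914 45.336
5 1.877 4.315 51.624
final: 51.624 7.265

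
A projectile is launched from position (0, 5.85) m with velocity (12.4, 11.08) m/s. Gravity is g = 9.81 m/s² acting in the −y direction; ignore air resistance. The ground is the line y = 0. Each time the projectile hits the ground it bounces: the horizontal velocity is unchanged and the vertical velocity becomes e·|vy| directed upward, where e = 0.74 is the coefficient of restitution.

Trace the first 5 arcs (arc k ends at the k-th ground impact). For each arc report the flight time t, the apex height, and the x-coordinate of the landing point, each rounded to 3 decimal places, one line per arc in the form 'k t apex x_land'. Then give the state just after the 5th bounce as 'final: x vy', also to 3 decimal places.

Arc 1: start y=5.850, vy=11.080 → t=2.701, apex=12.107, x_land=33.487, impact vy=-15.412
  bounce: vy ← 0.74·15.412 = 11.405
Arc 2: start y=0.000, vy=11.405 → t=2.325, apex=6.630, x_land=62.320, impact vy=-11.405
  bounce: vy ← 0.74·11.405 = 8.440
Arc 3: start y=0.000, vy=8.440 → t=1.721, apex=3.631, x_land=83.656, impact vy=-8.440
  bounce: vy ← 0.74·8.440 = 6.245
Arc 4: start y=0.000, vy=6.245 → t=1.273, apex=1.988, x_land=99.445, impact vy=-6.245
  bounce: vy ← 0.74·6.245 = 4.622
Arc 5: start y=0.000, vy=4.622 → t=0.942, apex=1.089, x_land=111.128, impact vy=-4.622
  bounce: vy ← 0.74·4.622 = 3.420

1 2.701 12.107 33.487
2 2.325 6.630 62.320
3 1.721 3.631 83.656
4 1.273 1.988 99.445
5 0.942 1.089 111.128
final: 111.128 3.420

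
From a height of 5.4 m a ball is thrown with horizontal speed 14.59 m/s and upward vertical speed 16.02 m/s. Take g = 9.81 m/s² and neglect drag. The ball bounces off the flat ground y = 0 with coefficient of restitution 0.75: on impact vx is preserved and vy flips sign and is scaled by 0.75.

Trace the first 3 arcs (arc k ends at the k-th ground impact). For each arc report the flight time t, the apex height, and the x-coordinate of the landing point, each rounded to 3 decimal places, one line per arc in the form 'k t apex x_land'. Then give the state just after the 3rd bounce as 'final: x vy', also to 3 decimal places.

1 3.574 18.481 52.146
2 2.912 10.395 94.626
3 2.184 5.847 126.486
final: 126.486 8.033

Arc 1: start y=5.400, vy=16.020 → t=3.574, apex=18.481, x_land=52.146, impact vy=-19.042
  bounce: vy ← 0.75·19.042 = 14.281
Arc 2: start y=0.000, vy=14.281 → t=2.912, apex=10.395, x_land=94.626, impact vy=-14.281
  bounce: vy ← 0.75·14.281 = 10.711
Arc 3: start y=0.000, vy=10.711 → t=2.184, apex=5.847, x_land=126.486, impact vy=-10.711
  bounce: vy ← 0.75·10.711 = 8.033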